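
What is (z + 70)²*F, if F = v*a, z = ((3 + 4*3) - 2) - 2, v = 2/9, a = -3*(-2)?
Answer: 8748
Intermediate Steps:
a = 6
v = 2/9 (v = 2*(⅑) = 2/9 ≈ 0.22222)
z = 11 (z = ((3 + 12) - 2) - 2 = (15 - 2) - 2 = 13 - 2 = 11)
F = 4/3 (F = (2/9)*6 = 4/3 ≈ 1.3333)
(z + 70)²*F = (11 + 70)²*(4/3) = 81²*(4/3) = 6561*(4/3) = 8748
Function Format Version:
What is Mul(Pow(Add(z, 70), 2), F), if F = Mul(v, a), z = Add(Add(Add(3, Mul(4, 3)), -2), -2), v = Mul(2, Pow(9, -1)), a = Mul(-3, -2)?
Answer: 8748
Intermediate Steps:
a = 6
v = Rational(2, 9) (v = Mul(2, Rational(1, 9)) = Rational(2, 9) ≈ 0.22222)
z = 11 (z = Add(Add(Add(3, 12), -2), -2) = Add(Add(15, -2), -2) = Add(13, -2) = 11)
F = Rational(4, 3) (F = Mul(Rational(2, 9), 6) = Rational(4, 3) ≈ 1.3333)
Mul(Pow(Add(z, 70), 2), F) = Mul(Pow(Add(11, 70), 2), Rational(4, 3)) = Mul(Pow(81, 2), Rational(4, 3)) = Mul(6561, Rational(4, 3)) = 8748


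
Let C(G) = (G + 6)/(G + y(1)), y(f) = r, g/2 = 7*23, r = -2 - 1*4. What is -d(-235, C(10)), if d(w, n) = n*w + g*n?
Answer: -348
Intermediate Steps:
r = -6 (r = -2 - 4 = -6)
g = 322 (g = 2*(7*23) = 2*161 = 322)
y(f) = -6
C(G) = (6 + G)/(-6 + G) (C(G) = (G + 6)/(G - 6) = (6 + G)/(-6 + G))
d(w, n) = 322*n + n*w (d(w, n) = n*w + 322*n = 322*n + n*w)
-d(-235, C(10)) = -(6 + 10)/(-6 + 10)*(322 - 235) = -16/4*87 = -(1/4)*16*87 = -4*87 = -1*348 = -348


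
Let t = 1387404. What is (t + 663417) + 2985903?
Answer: 5036724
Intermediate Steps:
(t + 663417) + 2985903 = (1387404 + 663417) + 2985903 = 2050821 + 2985903 = 5036724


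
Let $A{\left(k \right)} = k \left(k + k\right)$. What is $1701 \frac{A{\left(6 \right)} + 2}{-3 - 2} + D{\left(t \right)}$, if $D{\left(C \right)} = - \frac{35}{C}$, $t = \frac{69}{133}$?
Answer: $- \frac{8708581}{345} \approx -25242.0$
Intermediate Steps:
$A{\left(k \right)} = 2 k^{2}$ ($A{\left(k \right)} = k 2 k = 2 k^{2}$)
$t = \frac{69}{133}$ ($t = 69 \cdot \frac{1}{133} = \frac{69}{133} \approx 0.5188$)
$1701 \frac{A{\left(6 \right)} + 2}{-3 - 2} + D{\left(t \right)} = 1701 \frac{2 \cdot 6^{2} + 2}{-3 - 2} - \frac{35}{\frac{69}{133}} = 1701 \frac{2 \cdot 36 + 2}{-5} - \frac{4655}{69} = 1701 \left(72 + 2\right) \left(- \frac{1}{5}\right) - \frac{4655}{69} = 1701 \cdot 74 \left(- \frac{1}{5}\right) - \frac{4655}{69} = 1701 \left(- \frac{74}{5}\right) - \frac{4655}{69} = - \frac{125874}{5} - \frac{4655}{69} = - \frac{8708581}{345}$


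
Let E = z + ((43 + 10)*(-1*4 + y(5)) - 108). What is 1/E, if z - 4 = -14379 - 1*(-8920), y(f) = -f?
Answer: -1/6040 ≈ -0.00016556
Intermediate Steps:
z = -5455 (z = 4 + (-14379 - 1*(-8920)) = 4 + (-14379 + 8920) = 4 - 5459 = -5455)
E = -6040 (E = -5455 + ((43 + 10)*(-1*4 - 1*5) - 108) = -5455 + (53*(-4 - 5) - 108) = -5455 + (53*(-9) - 108) = -5455 + (-477 - 108) = -5455 - 585 = -6040)
1/E = 1/(-6040) = -1/6040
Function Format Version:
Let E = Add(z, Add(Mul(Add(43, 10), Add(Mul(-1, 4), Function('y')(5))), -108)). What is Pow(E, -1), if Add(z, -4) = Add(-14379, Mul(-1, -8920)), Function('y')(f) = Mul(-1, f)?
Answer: Rational(-1, 6040) ≈ -0.00016556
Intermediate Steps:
z = -5455 (z = Add(4, Add(-14379, Mul(-1, -8920))) = Add(4, Add(-14379, 8920)) = Add(4, -5459) = -5455)
E = -6040 (E = Add(-5455, Add(Mul(Add(43, 10), Add(Mul(-1, 4), Mul(-1, 5))), -108)) = Add(-5455, Add(Mul(53, Add(-4, -5)), -108)) = Add(-5455, Add(Mul(53, -9), -108)) = Add(-5455, Add(-477, -108)) = Add(-5455, -585) = -6040)
Pow(E, -1) = Pow(-6040, -1) = Rational(-1, 6040)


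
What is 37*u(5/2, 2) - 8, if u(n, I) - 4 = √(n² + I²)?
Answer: 140 + 37*√41/2 ≈ 258.46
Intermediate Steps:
u(n, I) = 4 + √(I² + n²) (u(n, I) = 4 + √(n² + I²) = 4 + √(I² + n²))
37*u(5/2, 2) - 8 = 37*(4 + √(2² + (5/2)²)) - 8 = 37*(4 + √(4 + (5*(½))²)) - 8 = 37*(4 + √(4 + (5/2)²)) - 8 = 37*(4 + √(4 + 25/4)) - 8 = 37*(4 + √(41/4)) - 8 = 37*(4 + √41/2) - 8 = (148 + 37*√41/2) - 8 = 140 + 37*√41/2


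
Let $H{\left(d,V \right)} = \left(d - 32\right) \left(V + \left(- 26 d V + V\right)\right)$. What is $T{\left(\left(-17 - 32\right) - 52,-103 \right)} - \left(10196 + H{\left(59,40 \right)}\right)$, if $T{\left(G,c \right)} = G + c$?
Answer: $1644160$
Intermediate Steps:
$H{\left(d,V \right)} = \left(-32 + d\right) \left(2 V - 26 V d\right)$ ($H{\left(d,V \right)} = \left(-32 + d\right) \left(V - \left(- V + 26 V d\right)\right) = \left(-32 + d\right) \left(2 V - 26 V d\right)$)
$T{\left(\left(-17 - 32\right) - 52,-103 \right)} - \left(10196 + H{\left(59,40 \right)}\right) = \left(\left(\left(-17 - 32\right) - 52\right) - 103\right) - \left(10196 + 2 \cdot 40 \left(-32 - 13 \cdot 59^{2} + 417 \cdot 59\right)\right) = \left(\left(-49 - 52\right) - 103\right) - \left(10196 + 2 \cdot 40 \left(-32 - 45253 + 24603\right)\right) = \left(-101 - 103\right) - \left(10196 + 2 \cdot 40 \left(-32 - 45253 + 24603\right)\right) = -204 - \left(10196 + 2 \cdot 40 \left(-20682\right)\right) = -204 - \left(10196 - 1654560\right) = -204 - -1644364 = -204 + 1644364 = 1644160$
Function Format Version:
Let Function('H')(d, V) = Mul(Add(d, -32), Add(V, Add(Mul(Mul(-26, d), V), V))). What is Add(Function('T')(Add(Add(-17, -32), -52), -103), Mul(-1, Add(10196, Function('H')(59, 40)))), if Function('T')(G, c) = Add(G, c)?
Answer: 1644160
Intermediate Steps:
Function('H')(d, V) = Mul(Add(-32, d), Add(Mul(2, V), Mul(-26, V, d))) (Function('H')(d, V) = Mul(Add(-32, d), Add(V, Add(Mul(-26, V, d), V))) = Mul(Add(-32, d), Add(V, Add(V, Mul(-26, V, d)))) = Mul(Add(-32, d), Add(Mul(2, V), Mul(-26, V, d))))
Add(Function('T')(Add(Add(-17, -32), -52), -103), Mul(-1, Add(10196, Function('H')(59, 40)))) = Add(Add(Add(Add(-17, -32), -52), -103), Mul(-1, Add(10196, Mul(2, 40, Add(-32, Mul(-13, Pow(59, 2)), Mul(417, 59)))))) = Add(Add(Add(-49, -52), -103), Mul(-1, Add(10196, Mul(2, 40, Add(-32, Mul(-13, 3481), 24603))))) = Add(Add(-101, -103), Mul(-1, Add(10196, Mul(2, 40, Add(-32, -45253, 24603))))) = Add(-204, Mul(-1, Add(10196, Mul(2, 40, -20682)))) = Add(-204, Mul(-1, Add(10196, -1654560))) = Add(-204, Mul(-1, -1644364)) = Add(-204, 1644364) = 1644160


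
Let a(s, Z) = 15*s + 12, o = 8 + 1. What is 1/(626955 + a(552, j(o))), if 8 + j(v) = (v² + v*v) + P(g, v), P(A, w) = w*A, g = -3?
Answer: 1/635247 ≈ 1.5742e-6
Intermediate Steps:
o = 9
P(A, w) = A*w
j(v) = -8 - 3*v + 2*v² (j(v) = -8 + ((v² + v*v) - 3*v) = -8 + ((v² + v²) - 3*v) = -8 + (2*v² - 3*v) = -8 + (-3*v + 2*v²) = -8 - 3*v + 2*v²)
a(s, Z) = 12 + 15*s
1/(626955 + a(552, j(o))) = 1/(626955 + (12 + 15*552)) = 1/(626955 + (12 + 8280)) = 1/(626955 + 8292) = 1/635247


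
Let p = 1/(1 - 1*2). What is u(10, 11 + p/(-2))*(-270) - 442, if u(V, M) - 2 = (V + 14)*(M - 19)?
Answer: 47618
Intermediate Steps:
p = -1 (p = 1/(1 - 2) = 1/(-1) = -1)
u(V, M) = 2 + (-19 + M)*(14 + V) (u(V, M) = 2 + (V + 14)*(M - 19) = 2 + (14 + V)*(-19 + M) = 2 + (-19 + M)*(14 + V))
u(10, 11 + p/(-2))*(-270) - 442 = (-264 - 19*10 + 14*(11 - 1/(-2)) + (11 - 1/(-2))*10)*(-270) - 442 = (-264 - 190 + 14*(11 - 1*(-½)) + (11 - 1*(-½))*10)*(-270) - 442 = (-264 - 190 + 14*(11 + ½) + (11 + ½)*10)*(-270) - 442 = (-264 - 190 + 14*(23/2) + (23/2)*10)*(-270) - 442 = (-264 - 190 + 161 + 115)*(-270) - 442 = -178*(-270) - 442 = 48060 - 442 = 47618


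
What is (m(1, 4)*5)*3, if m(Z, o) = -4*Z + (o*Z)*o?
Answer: 180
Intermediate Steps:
m(Z, o) = -4*Z + Z*o**2 (m(Z, o) = -4*Z + (Z*o)*o = -4*Z + Z*o**2)
(m(1, 4)*5)*3 = ((1*(-4 + 4**2))*5)*3 = ((1*(-4 + 16))*5)*3 = ((1*12)*5)*3 = (12*5)*3 = 60*3 = 180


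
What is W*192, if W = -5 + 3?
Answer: -384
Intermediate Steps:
W = -2
W*192 = -2*192 = -384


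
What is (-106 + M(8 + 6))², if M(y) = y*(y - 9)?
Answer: 1296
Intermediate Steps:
M(y) = y*(-9 + y)
(-106 + M(8 + 6))² = (-106 + (8 + 6)*(-9 + (8 + 6)))² = (-106 + 14*(-9 + 14))² = (-106 + 14*5)² = (-106 + 70)² = (-36)² = 1296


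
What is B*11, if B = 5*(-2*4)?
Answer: -440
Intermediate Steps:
B = -40 (B = 5*(-8) = -40)
B*11 = -40*11 = -440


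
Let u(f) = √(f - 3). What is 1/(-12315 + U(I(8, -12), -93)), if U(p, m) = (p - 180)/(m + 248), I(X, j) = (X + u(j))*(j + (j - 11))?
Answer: -241583/2975811616 + 31*I*√15/20830681312 ≈ -8.1182e-5 + 5.7637e-9*I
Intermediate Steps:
u(f) = √(-3 + f)
I(X, j) = (-11 + 2*j)*(X + √(-3 + j)) (I(X, j) = (X + √(-3 + j))*(j + (j - 11)) = (X + √(-3 + j))*(j + (-11 + j)) = (X + √(-3 + j))*(-11 + 2*j) = (-11 + 2*j)*(X + √(-3 + j)))
U(p, m) = (-180 + p)/(248 + m)
1/(-12315 + U(I(8, -12), -93)) = 1/(-12315 + (-180 + (-11*8 - 11*√(-3 - 12) + 2*8*(-12) + 2*(-12)*√(-3 - 12)))/(248 - 93)) = 1/(-12315 + (-180 + (-88 - 11*I*√15 - 192 + 2*(-12)*√(-15)))/155) = 1/(-12315 + (-180 + (-88 - 11*I*√15 - 192 + 2*(-12)*(I*√15)))/155) = 1/(-12315 + (-180 + (-88 - 11*I*√15 - 192 - 24*I*√15))/155) = 1/(-12315 + (-180 + (-280 - 35*I*√15))/155) = 1/(-12315 + (-460 - 35*I*√15)/155) = 1/(-12315 + (-92/31 - 7*I*√15/31)) = 1/(-381857/31 - 7*I*√15/31)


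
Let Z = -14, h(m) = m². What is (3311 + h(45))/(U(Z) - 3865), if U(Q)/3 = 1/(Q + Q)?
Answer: -149408/108223 ≈ -1.3806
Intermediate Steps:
U(Q) = 3/(2*Q) (U(Q) = 3/(Q + Q) = 3/((2*Q)) = 3*(1/(2*Q)) = 3/(2*Q))
(3311 + h(45))/(U(Z) - 3865) = (3311 + 45²)/((3/2)/(-14) - 3865) = (3311 + 2025)/((3/2)*(-1/14) - 3865) = 5336/(-3/28 - 3865) = 5336/(-108223/28) = 5336*(-28/108223) = -149408/108223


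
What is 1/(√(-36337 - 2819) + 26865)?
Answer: 8955/240589127 - 2*I*√9789/721767381 ≈ 3.7221e-5 - 2.7416e-7*I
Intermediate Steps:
1/(√(-36337 - 2819) + 26865) = 1/(√(-39156) + 26865) = 1/(2*I*√9789 + 26865) = 1/(26865 + 2*I*√9789)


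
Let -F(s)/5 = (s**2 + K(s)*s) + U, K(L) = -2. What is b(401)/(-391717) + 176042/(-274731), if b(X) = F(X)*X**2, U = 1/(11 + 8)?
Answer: 671485410725204044/2044719259413 ≈ 3.2840e+5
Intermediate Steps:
U = 1/19 ≈ 0.052632
F(s) = -5/19 - 5*s**2 + 10*s (F(s) = -5*((s**2 - 2*s) + 1/19) = -5*(1/19 + s**2 - 2*s) = -5/19 - 5*s**2 + 10*s)
b(X) = X**2*(-5/19 - 5*X**2 + 10*X) (b(X) = (-5/19 - 5*X**2 + 10*X)*X**2 = X**2*(-5/19 - 5*X**2 + 10*X))
b(401)/(-391717) + 176042/(-274731) = (401**2*(-5/19 - 5*401**2 + 10*401))/(-391717) + 176042/(-274731) = (160801*(-5/19 - 5*160801 + 4010))*(-1/391717) + 176042*(-1/274731) = (160801*(-5/19 - 804005 + 4010))*(-1/391717) - 176042/274731 = (160801*(-15199910/19))*(-1/391717) - 176042/274731 = -2444160727910/19*(-1/391717) - 176042/274731 = 2444160727910/7442623 - 176042/274731 = 671485410725204044/2044719259413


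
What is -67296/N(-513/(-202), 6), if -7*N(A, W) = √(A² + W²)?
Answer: 31718848*√192457/192457 ≈ 72302.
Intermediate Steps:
N(A, W) = -√(A² + W²)/7
-67296/N(-513/(-202), 6) = -67296*(-7/√((-513/(-202))² + 6²)) = -67296*(-7/√((-513*(-1/202))² + 36)) = -67296*(-7/√((513/202)² + 36)) = -67296*(-7/√(263169/40804 + 36)) = -67296*(-1414*√192457/577371) = -(-31718848)*√192457/192457 = 31718848*√192457/192457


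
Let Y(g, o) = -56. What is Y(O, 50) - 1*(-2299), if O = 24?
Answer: 2243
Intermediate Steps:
Y(O, 50) - 1*(-2299) = -56 - 1*(-2299) = -56 + 2299 = 2243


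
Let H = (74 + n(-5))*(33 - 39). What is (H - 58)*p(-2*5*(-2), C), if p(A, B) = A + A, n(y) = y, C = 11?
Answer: -18880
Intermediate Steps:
p(A, B) = 2*A
H = -414 (H = (74 - 5)*(33 - 39) = 69*(-6) = -414)
(H - 58)*p(-2*5*(-2), C) = (-414 - 58)*(2*(-2*5*(-2))) = -944*(-10*(-2)) = -944*20 = -472*40 = -18880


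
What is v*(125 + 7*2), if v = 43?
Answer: 5977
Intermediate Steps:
v*(125 + 7*2) = 43*(125 + 7*2) = 43*(125 + 14) = 43*139 = 5977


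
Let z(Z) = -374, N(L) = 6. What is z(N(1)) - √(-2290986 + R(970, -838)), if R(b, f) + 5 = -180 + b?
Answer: -374 - I*√2290201 ≈ -374.0 - 1513.3*I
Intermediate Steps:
R(b, f) = -185 + b (R(b, f) = -5 + (-180 + b) = -185 + b)
z(N(1)) - √(-2290986 + R(970, -838)) = -374 - √(-2290986 + (-185 + 970)) = -374 - √(-2290986 + 785) = -374 - √(-2290201) = -374 - I*√2290201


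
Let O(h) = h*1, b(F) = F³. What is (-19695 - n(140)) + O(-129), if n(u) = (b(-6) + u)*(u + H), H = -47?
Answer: -12756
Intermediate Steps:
n(u) = (-216 + u)*(-47 + u) (n(u) = ((-6)³ + u)*(u - 47) = (-216 + u)*(-47 + u))
O(h) = h
(-19695 - n(140)) + O(-129) = (-19695 - (10152 + 140² - 263*140)) - 129 = (-19695 - (10152 + 19600 - 36820)) - 129 = (-19695 - 1*(-7068)) - 129 = (-19695 + 7068) - 129 = -12627 - 129 = -12756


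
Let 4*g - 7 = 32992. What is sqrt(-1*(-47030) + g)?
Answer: sqrt(221119)/2 ≈ 235.12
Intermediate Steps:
g = 32999/4 (g = 7/4 + (1/4)*32992 = 7/4 + 8248 = 32999/4 ≈ 8249.8)
sqrt(-1*(-47030) + g) = sqrt(-1*(-47030) + 32999/4) = sqrt(47030 + 32999/4) = sqrt(221119/4) = sqrt(221119)/2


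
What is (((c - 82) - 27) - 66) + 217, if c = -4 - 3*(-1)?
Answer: 41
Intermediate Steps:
c = -1 (c = -4 + 3 = -1)
(((c - 82) - 27) - 66) + 217 = (((-1 - 82) - 27) - 66) + 217 = ((-83 - 27) - 66) + 217 = (-110 - 66) + 217 = -176 + 217 = 41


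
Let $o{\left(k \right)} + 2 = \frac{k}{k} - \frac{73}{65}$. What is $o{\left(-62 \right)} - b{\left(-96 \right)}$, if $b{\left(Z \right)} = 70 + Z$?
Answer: $\frac{1552}{65} \approx 23.877$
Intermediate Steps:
$o{\left(k \right)} = - \frac{138}{65}$ ($o{\left(k \right)} = -2 + \left(\frac{k}{k} - \frac{73}{65}\right) = -2 + \left(1 - \frac{73}{65}\right) = -2 - \frac{8}{65} = - \frac{138}{65}$)
$o{\left(-62 \right)} - b{\left(-96 \right)} = - \frac{138}{65} - \left(70 - 96\right) = - \frac{138}{65} - -26 = - \frac{138}{65} + 26 = \frac{1552}{65}$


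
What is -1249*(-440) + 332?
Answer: 549892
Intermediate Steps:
-1249*(-440) + 332 = 549560 + 332 = 549892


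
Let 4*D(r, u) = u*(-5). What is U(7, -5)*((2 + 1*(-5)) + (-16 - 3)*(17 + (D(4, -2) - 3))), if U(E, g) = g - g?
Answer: 0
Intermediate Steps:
D(r, u) = -5*u/4 (D(r, u) = (u*(-5))/4 = (-5*u)/4 = -5*u/4)
U(E, g) = 0
U(7, -5)*((2 + 1*(-5)) + (-16 - 3)*(17 + (D(4, -2) - 3))) = 0*((2 + 1*(-5)) + (-16 - 3)*(17 + (-5/4*(-2) - 3))) = 0*((2 - 5) - 19*(17 + (5/2 - 3))) = 0*(-3 - 19*(17 - 1/2)) = 0*(-3 - 19*33/2) = 0*(-3 - 627/2) = 0*(-633/2) = 0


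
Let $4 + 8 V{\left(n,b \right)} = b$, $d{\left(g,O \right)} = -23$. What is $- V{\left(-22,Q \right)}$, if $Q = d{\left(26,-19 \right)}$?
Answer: $\frac{27}{8} \approx 3.375$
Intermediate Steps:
$Q = -23$
$V{\left(n,b \right)} = - \frac{1}{2} + \frac{b}{8}$
$- V{\left(-22,Q \right)} = - (- \frac{1}{2} + \frac{1}{8} \left(-23\right)) = - (- \frac{1}{2} - \frac{23}{8}) = \left(-1\right) \left(- \frac{27}{8}\right) = \frac{27}{8}$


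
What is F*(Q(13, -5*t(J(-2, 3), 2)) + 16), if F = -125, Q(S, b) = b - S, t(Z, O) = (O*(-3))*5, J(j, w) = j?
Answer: -19125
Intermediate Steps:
t(Z, O) = -15*O (t(Z, O) = -3*O*5 = -15*O)
F*(Q(13, -5*t(J(-2, 3), 2)) + 16) = -125*((-(-75)*2 - 1*13) + 16) = -125*((-5*(-30) - 13) + 16) = -125*((150 - 13) + 16) = -125*(137 + 16) = -125*153 = -19125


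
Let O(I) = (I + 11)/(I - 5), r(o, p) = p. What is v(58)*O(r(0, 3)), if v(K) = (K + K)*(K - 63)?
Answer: 4060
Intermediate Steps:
v(K) = 2*K*(-63 + K) (v(K) = (2*K)*(-63 + K) = 2*K*(-63 + K))
O(I) = (11 + I)/(-5 + I)
v(58)*O(r(0, 3)) = (2*58*(-63 + 58))*((11 + 3)/(-5 + 3)) = (2*58*(-5))*(14/(-2)) = -(-290)*14 = -580*(-7) = 4060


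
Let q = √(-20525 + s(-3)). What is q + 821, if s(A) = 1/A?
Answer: 821 + 2*I*√46182/3 ≈ 821.0 + 143.27*I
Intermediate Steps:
q = 2*I*√46182/3 (q = √(-20525 + 1/(-3)) = √(-20525 - ⅓) = √(-61576/3) = 2*I*√46182/3 ≈ 143.27*I)
q + 821 = 2*I*√46182/3 + 821 = 821 + 2*I*√46182/3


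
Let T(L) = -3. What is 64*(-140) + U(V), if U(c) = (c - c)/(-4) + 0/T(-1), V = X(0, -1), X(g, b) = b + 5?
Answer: -8960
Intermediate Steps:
X(g, b) = 5 + b
V = 4 (V = 5 - 1 = 4)
U(c) = 0 (U(c) = (c - c)/(-4) + 0/(-3) = 0*(-¼) + 0*(-⅓) = 0 + 0 = 0)
64*(-140) + U(V) = 64*(-140) + 0 = -8960 + 0 = -8960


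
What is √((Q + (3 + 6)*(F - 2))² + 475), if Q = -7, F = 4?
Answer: 2*√149 ≈ 24.413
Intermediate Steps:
√((Q + (3 + 6)*(F - 2))² + 475) = √((-7 + (3 + 6)*(4 - 2))² + 475) = √((-7 + 9*2)² + 475) = √((-7 + 18)² + 475) = √(11² + 475) = √(121 + 475) = √596 = 2*√149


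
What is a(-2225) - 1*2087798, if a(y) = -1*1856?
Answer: -2089654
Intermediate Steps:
a(y) = -1856
a(-2225) - 1*2087798 = -1856 - 1*2087798 = -1856 - 2087798 = -2089654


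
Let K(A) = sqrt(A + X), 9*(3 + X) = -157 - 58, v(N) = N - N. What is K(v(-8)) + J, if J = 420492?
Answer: 420492 + 11*I*sqrt(2)/3 ≈ 4.2049e+5 + 5.1854*I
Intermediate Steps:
v(N) = 0
X = -242/9 (X = -3 + (-157 - 58)/9 = -3 + (1/9)*(-215) = -3 - 215/9 = -242/9 ≈ -26.889)
K(A) = sqrt(-242/9 + A) (K(A) = sqrt(A - 242/9) = sqrt(-242/9 + A))
K(v(-8)) + J = sqrt(-242 + 9*0)/3 + 420492 = sqrt(-242 + 0)/3 + 420492 = sqrt(-242)/3 + 420492 = (11*I*sqrt(2))/3 + 420492 = 11*I*sqrt(2)/3 + 420492 = 420492 + 11*I*sqrt(2)/3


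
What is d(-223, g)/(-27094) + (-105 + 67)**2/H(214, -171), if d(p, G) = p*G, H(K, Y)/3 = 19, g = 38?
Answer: 54857/2139 ≈ 25.646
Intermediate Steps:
H(K, Y) = 57 (H(K, Y) = 3*19 = 57)
d(p, G) = G*p
d(-223, g)/(-27094) + (-105 + 67)**2/H(214, -171) = (38*(-223))/(-27094) + (-105 + 67)**2/57 = -8474*(-1/27094) + (-38)**2*(1/57) = 223/713 + 1444*(1/57) = 223/713 + 76/3 = 54857/2139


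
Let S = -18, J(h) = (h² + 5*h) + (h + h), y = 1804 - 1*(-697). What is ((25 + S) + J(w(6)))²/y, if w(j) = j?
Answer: 7225/2501 ≈ 2.8888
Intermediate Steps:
y = 2501 (y = 1804 + 697 = 2501)
J(h) = h² + 7*h (J(h) = (h² + 5*h) + 2*h = h² + 7*h)
((25 + S) + J(w(6)))²/y = ((25 - 18) + 6*(7 + 6))²/2501 = (7 + 6*13)²*(1/2501) = (7 + 78)²*(1/2501) = 85²*(1/2501) = 7225*(1/2501) = 7225/2501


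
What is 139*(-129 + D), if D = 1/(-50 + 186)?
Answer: -2438477/136 ≈ -17930.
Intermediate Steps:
D = 1/136 ≈ 0.0073529
139*(-129 + D) = 139*(-129 + 1/136) = 139*(-17543/136) = -2438477/136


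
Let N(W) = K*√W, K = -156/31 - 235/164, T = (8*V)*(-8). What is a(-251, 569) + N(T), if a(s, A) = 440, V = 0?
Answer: 440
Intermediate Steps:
T = 0 (T = (8*0)*(-8) = 0*(-8) = 0)
K = -32869/5084 (K = -156*1/31 - 235*1/164 = -156/31 - 235/164 = -32869/5084 ≈ -6.4652)
N(W) = -32869*√W/5084
a(-251, 569) + N(T) = 440 - 32869*√0/5084 = 440 - 32869/5084*0 = 440 + 0 = 440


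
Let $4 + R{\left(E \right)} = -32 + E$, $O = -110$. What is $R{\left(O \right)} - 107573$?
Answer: $-107719$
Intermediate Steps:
$R{\left(E \right)} = -36 + E$ ($R{\left(E \right)} = -4 + \left(-32 + E\right) = -36 + E$)
$R{\left(O \right)} - 107573 = \left(-36 - 110\right) - 107573 = -146 - 107573 = -107719$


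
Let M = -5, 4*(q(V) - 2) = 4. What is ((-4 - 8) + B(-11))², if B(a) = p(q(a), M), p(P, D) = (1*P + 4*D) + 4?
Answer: 625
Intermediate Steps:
q(V) = 3 (q(V) = 2 + (¼)*4 = 2 + 1 = 3)
p(P, D) = 4 + P + 4*D (p(P, D) = (P + 4*D) + 4 = 4 + P + 4*D)
B(a) = -13 (B(a) = 4 + 3 + 4*(-5) = 4 + 3 - 20 = -13)
((-4 - 8) + B(-11))² = ((-4 - 8) - 13)² = (-12 - 13)² = (-25)² = 625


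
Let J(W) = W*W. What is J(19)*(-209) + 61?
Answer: -75388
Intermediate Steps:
J(W) = W**2
J(19)*(-209) + 61 = 19**2*(-209) + 61 = 361*(-209) + 61 = -75449 + 61 = -75388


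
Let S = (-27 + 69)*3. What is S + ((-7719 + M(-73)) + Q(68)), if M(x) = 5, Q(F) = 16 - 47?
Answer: -7619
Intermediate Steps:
Q(F) = -31
S = 126 (S = 42*3 = 126)
S + ((-7719 + M(-73)) + Q(68)) = 126 + ((-7719 + 5) - 31) = 126 + (-7714 - 31) = 126 - 7745 = -7619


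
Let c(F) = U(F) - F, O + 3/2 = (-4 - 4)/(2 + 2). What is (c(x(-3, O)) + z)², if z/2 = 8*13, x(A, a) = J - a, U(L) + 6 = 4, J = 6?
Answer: 154449/4 ≈ 38612.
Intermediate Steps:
U(L) = -2 (U(L) = -6 + 4 = -2)
O = -7/2 (O = -3/2 + (-4 - 4)/(2 + 2) = -3/2 - 8/4 = -3/2 - 8*¼ = -3/2 - 2 = -7/2 ≈ -3.5000)
x(A, a) = 6 - a
c(F) = -2 - F
z = 208 (z = 2*(8*13) = 2*104 = 208)
(c(x(-3, O)) + z)² = ((-2 - (6 - 1*(-7/2))) + 208)² = ((-2 - (6 + 7/2)) + 208)² = ((-2 - 1*19/2) + 208)² = ((-2 - 19/2) + 208)² = (-23/2 + 208)² = (393/2)² = 154449/4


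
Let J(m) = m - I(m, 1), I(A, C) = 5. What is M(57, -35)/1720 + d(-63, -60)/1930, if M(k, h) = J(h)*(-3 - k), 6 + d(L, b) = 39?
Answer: 117219/82990 ≈ 1.4124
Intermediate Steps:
d(L, b) = 33 (d(L, b) = -6 + 39 = 33)
J(m) = -5 + m (J(m) = m - 1*5 = m - 5 = -5 + m)
M(k, h) = (-5 + h)*(-3 - k)
M(57, -35)/1720 + d(-63, -60)/1930 = -(-5 - 35)*(3 + 57)/1720 + 33/1930 = -1*(-40)*60*(1/1720) + 33*(1/1930) = 2400*(1/1720) + 33/1930 = 60/43 + 33/1930 = 117219/82990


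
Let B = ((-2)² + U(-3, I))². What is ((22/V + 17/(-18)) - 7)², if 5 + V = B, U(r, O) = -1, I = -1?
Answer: 484/81 ≈ 5.9753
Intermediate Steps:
B = 9 (B = ((-2)² - 1)² = (4 - 1)² = 3² = 9)
V = 4 (V = -5 + 9 = 4)
((22/V + 17/(-18)) - 7)² = ((22/4 + 17/(-18)) - 7)² = ((22*(¼) + 17*(-1/18)) - 7)² = ((11/2 - 17/18) - 7)² = (41/9 - 7)² = (-22/9)² = 484/81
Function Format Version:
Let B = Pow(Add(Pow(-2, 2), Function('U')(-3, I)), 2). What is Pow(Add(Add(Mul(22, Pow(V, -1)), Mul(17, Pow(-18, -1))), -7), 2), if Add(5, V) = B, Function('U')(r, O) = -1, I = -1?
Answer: Rational(484, 81) ≈ 5.9753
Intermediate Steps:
B = 9 (B = Pow(Add(Pow(-2, 2), -1), 2) = Pow(Add(4, -1), 2) = Pow(3, 2) = 9)
V = 4 (V = Add(-5, 9) = 4)
Pow(Add(Add(Mul(22, Pow(V, -1)), Mul(17, Pow(-18, -1))), -7), 2) = Pow(Add(Add(Mul(22, Pow(4, -1)), Mul(17, Pow(-18, -1))), -7), 2) = Pow(Add(Add(Mul(22, Rational(1, 4)), Mul(17, Rational(-1, 18))), -7), 2) = Pow(Add(Add(Rational(11, 2), Rational(-17, 18)), -7), 2) = Pow(Add(Rational(41, 9), -7), 2) = Pow(Rational(-22, 9), 2) = Rational(484, 81)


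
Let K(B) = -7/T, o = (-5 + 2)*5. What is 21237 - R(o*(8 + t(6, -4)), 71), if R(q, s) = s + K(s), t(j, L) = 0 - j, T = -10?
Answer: 211653/10 ≈ 21165.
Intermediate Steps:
o = -15 (o = -3*5 = -15)
K(B) = 7/10 (K(B) = -7/(-10) = -7*(-⅒) = 7/10)
t(j, L) = -j
R(q, s) = 7/10 + s (R(q, s) = s + 7/10 = 7/10 + s)
21237 - R(o*(8 + t(6, -4)), 71) = 21237 - (7/10 + 71) = 21237 - 1*717/10 = 21237 - 717/10 = 211653/10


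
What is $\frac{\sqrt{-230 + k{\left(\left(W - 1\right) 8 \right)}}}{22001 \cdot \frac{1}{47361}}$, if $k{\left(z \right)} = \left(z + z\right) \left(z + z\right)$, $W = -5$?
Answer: $\frac{47361 \sqrt{8986}}{22001} \approx 204.06$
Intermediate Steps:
$k{\left(z \right)} = 4 z^{2}$ ($k{\left(z \right)} = 2 z 2 z = 4 z^{2}$)
$\frac{\sqrt{-230 + k{\left(\left(W - 1\right) 8 \right)}}}{22001 \cdot \frac{1}{47361}} = \frac{\sqrt{-230 + 4 \left(\left(-5 - 1\right) 8\right)^{2}}}{22001 \cdot \frac{1}{47361}} = \frac{\sqrt{-230 + 4 \left(\left(-6\right) 8\right)^{2}}}{22001 \cdot \frac{1}{47361}} = \frac{\sqrt{-230 + 4 \left(-48\right)^{2}}}{\frac{22001}{47361}} = \sqrt{-230 + 4 \cdot 2304} \cdot \frac{47361}{22001} = \sqrt{-230 + 9216} \cdot \frac{47361}{22001} = \sqrt{8986} \cdot \frac{47361}{22001} = \frac{47361 \sqrt{8986}}{22001}$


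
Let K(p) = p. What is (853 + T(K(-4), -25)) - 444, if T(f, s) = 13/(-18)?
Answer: 7349/18 ≈ 408.28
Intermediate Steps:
T(f, s) = -13/18 (T(f, s) = 13*(-1/18) = -13/18)
(853 + T(K(-4), -25)) - 444 = (853 - 13/18) - 444 = 15341/18 - 444 = 7349/18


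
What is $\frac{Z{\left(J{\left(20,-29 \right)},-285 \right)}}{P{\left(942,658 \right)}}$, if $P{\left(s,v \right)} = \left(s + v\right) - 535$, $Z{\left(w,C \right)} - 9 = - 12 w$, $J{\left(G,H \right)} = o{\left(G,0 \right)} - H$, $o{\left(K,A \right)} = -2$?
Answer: $- \frac{21}{71} \approx -0.29577$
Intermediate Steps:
$J{\left(G,H \right)} = -2 - H$
$Z{\left(w,C \right)} = 9 - 12 w$
$P{\left(s,v \right)} = -535 + s + v$
$\frac{Z{\left(J{\left(20,-29 \right)},-285 \right)}}{P{\left(942,658 \right)}} = \frac{9 - 12 \left(-2 - -29\right)}{-535 + 942 + 658} = \frac{9 - 12 \left(-2 + 29\right)}{1065} = \left(9 - 324\right) \frac{1}{1065} = \left(-315\right) \frac{1}{1065} = - \frac{21}{71}$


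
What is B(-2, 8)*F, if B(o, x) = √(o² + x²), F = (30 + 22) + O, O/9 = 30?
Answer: 644*√17 ≈ 2655.3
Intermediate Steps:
O = 270 (O = 9*30 = 270)
F = 322 (F = (30 + 22) + 270 = 52 + 270 = 322)
B(-2, 8)*F = √((-2)² + 8²)*322 = √(4 + 64)*322 = √68*322 = (2*√17)*322 = 644*√17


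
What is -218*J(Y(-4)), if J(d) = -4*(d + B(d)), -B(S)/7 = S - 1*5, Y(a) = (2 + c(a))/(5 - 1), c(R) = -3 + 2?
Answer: 29212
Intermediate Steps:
c(R) = -1
Y(a) = 1/4 (Y(a) = (2 - 1)/(5 - 1) = 1/4)
B(S) = 35 - 7*S (B(S) = -7*(S - 1*5) = -7*(S - 5) = -7*(-5 + S) = 35 - 7*S)
J(d) = -140 + 24*d (J(d) = -4*(d + (35 - 7*d)) = -4*(35 - 6*d) = -140 + 24*d)
-218*J(Y(-4)) = -218*(-140 + 24*(1/4)) = -218*(-140 + 6) = -218*(-134) = 29212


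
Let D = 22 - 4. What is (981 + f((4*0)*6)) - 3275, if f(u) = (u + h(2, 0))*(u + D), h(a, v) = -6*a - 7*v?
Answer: -2510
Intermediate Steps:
h(a, v) = -7*v - 6*a
D = 18
f(u) = (-12 + u)*(18 + u) (f(u) = (u + (-7*0 - 6*2))*(u + 18) = (u + (0 - 12))*(18 + u) = (u - 12)*(18 + u) = (-12 + u)*(18 + u))
(981 + f((4*0)*6)) - 3275 = (981 + (-216 + ((4*0)*6)² + 6*((4*0)*6))) - 3275 = (981 + (-216 + (0*6)² + 6*(0*6))) - 3275 = (981 + (-216 + 0² + 6*0)) - 3275 = (981 + (-216 + 0 + 0)) - 3275 = (981 - 216) - 3275 = 765 - 3275 = -2510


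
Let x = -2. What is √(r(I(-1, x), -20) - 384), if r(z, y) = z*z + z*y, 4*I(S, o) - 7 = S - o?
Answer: 2*I*√105 ≈ 20.494*I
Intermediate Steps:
I(S, o) = 7/4 - o/4 + S/4 (I(S, o) = 7/4 + (S - o)/4 = 7/4 + (-o/4 + S/4) = 7/4 - o/4 + S/4)
r(z, y) = z² + y*z
√(r(I(-1, x), -20) - 384) = √((7/4 - ¼*(-2) + (¼)*(-1))*(-20 + (7/4 - ¼*(-2) + (¼)*(-1))) - 384) = √((7/4 + ½ - ¼)*(-20 + (7/4 + ½ - ¼)) - 384) = √(2*(-20 + 2) - 384) = √(2*(-18) - 384) = √(-36 - 384) = √(-420) = 2*I*√105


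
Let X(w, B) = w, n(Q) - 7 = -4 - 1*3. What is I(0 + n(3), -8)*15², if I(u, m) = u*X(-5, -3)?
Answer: 0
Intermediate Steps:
n(Q) = 0 (n(Q) = 7 + (-4 - 1*3) = 7 + (-4 - 3) = 7 - 7 = 0)
I(u, m) = -5*u (I(u, m) = u*(-5) = -5*u)
I(0 + n(3), -8)*15² = -5*(0 + 0)*15² = -5*0*225 = 0*225 = 0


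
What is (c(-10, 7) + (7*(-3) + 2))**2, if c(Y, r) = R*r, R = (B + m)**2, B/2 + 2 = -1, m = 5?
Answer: 144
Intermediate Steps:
B = -6 (B = -4 + 2*(-1) = -4 - 2 = -6)
R = 1 (R = (-6 + 5)**2 = (-1)**2 = 1)
c(Y, r) = r (c(Y, r) = 1*r = r)
(c(-10, 7) + (7*(-3) + 2))**2 = (7 + (7*(-3) + 2))**2 = (7 + (-21 + 2))**2 = (7 - 19)**2 = (-12)**2 = 144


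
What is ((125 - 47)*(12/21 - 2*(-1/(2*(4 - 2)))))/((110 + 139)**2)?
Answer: 65/48223 ≈ 0.0013479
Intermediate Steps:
((125 - 47)*(12/21 - 2*(-1/(2*(4 - 2)))))/((110 + 139)**2) = (78*(12*(1/21) - 2/(2*(-2))))/(249**2) = (78*(4/7 - 2/(-4)))/62001 = (78*(4/7 - 2*(-1/4)))*(1/62001) = (78*(4/7 + 1/2))*(1/62001) = (78*(15/14))*(1/62001) = (585/7)*(1/62001) = 65/48223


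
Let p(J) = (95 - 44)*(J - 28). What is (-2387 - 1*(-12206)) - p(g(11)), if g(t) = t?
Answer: 10686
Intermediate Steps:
p(J) = -1428 + 51*J (p(J) = 51*(-28 + J) = -1428 + 51*J)
(-2387 - 1*(-12206)) - p(g(11)) = (-2387 - 1*(-12206)) - (-1428 + 51*11) = (-2387 + 12206) - (-1428 + 561) = 9819 - 1*(-867) = 9819 + 867 = 10686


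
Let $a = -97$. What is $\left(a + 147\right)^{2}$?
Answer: $2500$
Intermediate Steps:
$\left(a + 147\right)^{2} = \left(-97 + 147\right)^{2} = 50^{2} = 2500$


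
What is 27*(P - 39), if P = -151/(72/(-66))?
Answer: 10737/4 ≈ 2684.3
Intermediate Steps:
P = 1661/12 (P = -151/(72*(-1/66)) = -151/(-12/11) = -151*(-11/12) = 1661/12 ≈ 138.42)
27*(P - 39) = 27*(1661/12 - 39) = 27*(1193/12) = 10737/4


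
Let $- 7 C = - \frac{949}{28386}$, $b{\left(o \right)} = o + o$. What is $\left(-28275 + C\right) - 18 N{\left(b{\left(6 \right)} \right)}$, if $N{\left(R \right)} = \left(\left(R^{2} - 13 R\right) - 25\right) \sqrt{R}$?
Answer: $- \frac{5618298101}{198702} + 1332 \sqrt{3} \approx -25968.0$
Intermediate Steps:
$b{\left(o \right)} = 2 o$
$C = \frac{949}{198702}$ ($C = - \frac{\left(-949\right) \frac{1}{28386}}{7} = \left(- \frac{1}{7}\right) \left(- \frac{949}{28386}\right) = \frac{949}{198702} \approx 0.004776$)
$N{\left(R \right)} = \sqrt{R} \left(-25 + R^{2} - 13 R\right)$ ($N{\left(R \right)} = \left(-25 + R^{2} - 13 R\right) \sqrt{R} = \sqrt{R} \left(-25 + R^{2} - 13 R\right)$)
$\left(-28275 + C\right) - 18 N{\left(b{\left(6 \right)} \right)} = \left(-28275 + \frac{949}{198702}\right) - 18 \sqrt{2 \cdot 6} \left(-25 + \left(2 \cdot 6\right)^{2} - 13 \cdot 2 \cdot 6\right) = - \frac{5618298101}{198702} - 18 \sqrt{12} \left(-25 + 12^{2} - 156\right) = - \frac{5618298101}{198702} - 18 \cdot 2 \sqrt{3} \left(-25 + 144 - 156\right) = - \frac{5618298101}{198702} - 18 \cdot 2 \sqrt{3} \left(-37\right) = - \frac{5618298101}{198702} - 18 \left(- 74 \sqrt{3}\right) = - \frac{5618298101}{198702} + 1332 \sqrt{3}$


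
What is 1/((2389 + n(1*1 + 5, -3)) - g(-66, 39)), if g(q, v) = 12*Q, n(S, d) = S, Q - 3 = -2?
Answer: 1/2383 ≈ 0.00041964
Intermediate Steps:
Q = 1 (Q = 3 - 2 = 1)
g(q, v) = 12 (g(q, v) = 12*1 = 12)
1/((2389 + n(1*1 + 5, -3)) - g(-66, 39)) = 1/((2389 + (1*1 + 5)) - 1*12) = 1/((2389 + (1 + 5)) - 12) = 1/((2389 + 6) - 12) = 1/(2395 - 12) = 1/2383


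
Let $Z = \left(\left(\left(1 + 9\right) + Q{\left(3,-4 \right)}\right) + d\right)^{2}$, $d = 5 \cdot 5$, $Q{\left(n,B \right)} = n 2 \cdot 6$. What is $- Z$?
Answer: $-5041$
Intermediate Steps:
$Q{\left(n,B \right)} = 12 n$ ($Q{\left(n,B \right)} = 2 n 6 = 12 n$)
$d = 25$
$Z = 5041$ ($Z = \left(\left(\left(1 + 9\right) + 12 \cdot 3\right) + 25\right)^{2} = \left(\left(10 + 36\right) + 25\right)^{2} = \left(46 + 25\right)^{2} = 71^{2} = 5041$)
$- Z = \left(-1\right) 5041 = -5041$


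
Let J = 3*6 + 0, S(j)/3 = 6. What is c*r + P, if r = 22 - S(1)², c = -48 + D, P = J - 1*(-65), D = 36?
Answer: 3707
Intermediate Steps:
S(j) = 18 (S(j) = 3*6 = 18)
J = 18 (J = 18 + 0 = 18)
P = 83 (P = 18 - 1*(-65) = 18 + 65 = 83)
c = -12 (c = -48 + 36 = -12)
r = -302 (r = 22 - 1*18² = 22 - 1*324 = 22 - 324 = -302)
c*r + P = -12*(-302) + 83 = 3624 + 83 = 3707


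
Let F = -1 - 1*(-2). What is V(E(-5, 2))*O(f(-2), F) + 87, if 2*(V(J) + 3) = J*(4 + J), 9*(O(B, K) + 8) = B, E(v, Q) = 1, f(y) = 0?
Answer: 91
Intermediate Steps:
F = 1 (F = -1 + 2 = 1)
O(B, K) = -8 + B/9
V(J) = -3 + J*(4 + J)/2 (V(J) = -3 + (J*(4 + J))/2 = -3 + J*(4 + J)/2)
V(E(-5, 2))*O(f(-2), F) + 87 = (-3 + (½)*1² + 2*1)*(-8 + (⅑)*0) + 87 = (-3 + (½)*1 + 2)*(-8 + 0) + 87 = (-3 + ½ + 2)*(-8) + 87 = -½*(-8) + 87 = 4 + 87 = 91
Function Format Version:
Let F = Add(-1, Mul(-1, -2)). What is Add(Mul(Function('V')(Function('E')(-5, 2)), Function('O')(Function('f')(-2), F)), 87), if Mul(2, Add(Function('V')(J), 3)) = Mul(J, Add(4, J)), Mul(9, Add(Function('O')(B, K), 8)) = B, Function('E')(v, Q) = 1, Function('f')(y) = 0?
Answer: 91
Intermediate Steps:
F = 1 (F = Add(-1, 2) = 1)
Function('O')(B, K) = Add(-8, Mul(Rational(1, 9), B))
Function('V')(J) = Add(-3, Mul(Rational(1, 2), J, Add(4, J))) (Function('V')(J) = Add(-3, Mul(Rational(1, 2), Mul(J, Add(4, J)))) = Add(-3, Mul(Rational(1, 2), J, Add(4, J))))
Add(Mul(Function('V')(Function('E')(-5, 2)), Function('O')(Function('f')(-2), F)), 87) = Add(Mul(Add(-3, Mul(Rational(1, 2), Pow(1, 2)), Mul(2, 1)), Add(-8, Mul(Rational(1, 9), 0))), 87) = Add(Mul(Add(-3, Mul(Rational(1, 2), 1), 2), Add(-8, 0)), 87) = Add(Mul(Add(-3, Rational(1, 2), 2), -8), 87) = Add(Mul(Rational(-1, 2), -8), 87) = Add(4, 87) = 91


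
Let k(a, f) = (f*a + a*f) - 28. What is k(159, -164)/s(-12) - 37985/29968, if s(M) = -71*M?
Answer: -399023365/6383184 ≈ -62.512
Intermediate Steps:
k(a, f) = -28 + 2*a*f (k(a, f) = (a*f + a*f) - 28 = 2*a*f - 28 = -28 + 2*a*f)
k(159, -164)/s(-12) - 37985/29968 = (-28 + 2*159*(-164))/((-71*(-12))) - 37985/29968 = (-28 - 52152)/852 - 37985*1/29968 = -52180*1/852 - 37985/29968 = -13045/213 - 37985/29968 = -399023365/6383184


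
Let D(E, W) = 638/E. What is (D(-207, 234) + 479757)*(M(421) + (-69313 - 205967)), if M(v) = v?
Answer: -27295989197399/207 ≈ -1.3186e+11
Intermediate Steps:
(D(-207, 234) + 479757)*(M(421) + (-69313 - 205967)) = (638/(-207) + 479757)*(421 + (-69313 - 205967)) = (638*(-1/207) + 479757)*(421 - 275280) = (-638/207 + 479757)*(-274859) = (99309061/207)*(-274859) = -27295989197399/207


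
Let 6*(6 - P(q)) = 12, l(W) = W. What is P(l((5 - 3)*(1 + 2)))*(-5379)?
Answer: -21516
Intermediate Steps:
P(q) = 4 (P(q) = 6 - ⅙*12 = 6 - 2 = 4)
P(l((5 - 3)*(1 + 2)))*(-5379) = 4*(-5379) = -21516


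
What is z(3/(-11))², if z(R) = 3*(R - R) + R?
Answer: 9/121 ≈ 0.074380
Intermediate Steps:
z(R) = R (z(R) = 3*0 + R = 0 + R = R)
z(3/(-11))² = (3/(-11))² = (3*(-1/11))² = (-3/11)² = 9/121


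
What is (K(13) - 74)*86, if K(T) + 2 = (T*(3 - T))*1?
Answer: -17716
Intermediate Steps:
K(T) = -2 + T*(3 - T) (K(T) = -2 + (T*(3 - T))*1 = -2 + T*(3 - T))
(K(13) - 74)*86 = ((-2 - 1*13² + 3*13) - 74)*86 = ((-2 - 1*169 + 39) - 74)*86 = ((-2 - 169 + 39) - 74)*86 = (-132 - 74)*86 = -206*86 = -17716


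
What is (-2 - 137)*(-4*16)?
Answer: 8896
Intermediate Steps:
(-2 - 137)*(-4*16) = -139*(-64) = 8896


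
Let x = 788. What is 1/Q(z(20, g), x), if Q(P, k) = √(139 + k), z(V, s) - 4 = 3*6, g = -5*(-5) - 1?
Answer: √103/309 ≈ 0.032844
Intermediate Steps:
g = 24 (g = 25 - 1 = 24)
z(V, s) = 22 (z(V, s) = 4 + 3*6 = 4 + 18 = 22)
1/Q(z(20, g), x) = 1/(√(139 + 788)) = 1/(√927) = 1/(3*√103) = √103/309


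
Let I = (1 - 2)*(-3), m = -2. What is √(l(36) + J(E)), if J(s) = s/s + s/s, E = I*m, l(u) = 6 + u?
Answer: 2*√11 ≈ 6.6332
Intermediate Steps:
I = 3 (I = -1*(-3) = 3)
E = -6 (E = 3*(-2) = -6)
J(s) = 2 (J(s) = 1 + 1 = 2)
√(l(36) + J(E)) = √((6 + 36) + 2) = √(42 + 2) = √44 = 2*√11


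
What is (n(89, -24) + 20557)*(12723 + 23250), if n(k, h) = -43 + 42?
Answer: 739460988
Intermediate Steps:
n(k, h) = -1
(n(89, -24) + 20557)*(12723 + 23250) = (-1 + 20557)*(12723 + 23250) = 20556*35973 = 739460988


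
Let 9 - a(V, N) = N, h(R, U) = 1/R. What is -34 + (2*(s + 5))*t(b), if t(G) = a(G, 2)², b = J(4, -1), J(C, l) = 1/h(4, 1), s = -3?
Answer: 162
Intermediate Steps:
J(C, l) = 4 (J(C, l) = 1/(1/4) = 1/(¼) = 4)
a(V, N) = 9 - N
b = 4
t(G) = 49 (t(G) = (9 - 1*2)² = (9 - 2)² = 7² = 49)
-34 + (2*(s + 5))*t(b) = -34 + (2*(-3 + 5))*49 = -34 + (2*2)*49 = -34 + 4*49 = -34 + 196 = 162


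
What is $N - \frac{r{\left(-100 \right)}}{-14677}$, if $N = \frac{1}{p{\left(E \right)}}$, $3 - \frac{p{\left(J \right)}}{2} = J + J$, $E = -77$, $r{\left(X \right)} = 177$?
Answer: $\frac{70255}{4608578} \approx 0.015244$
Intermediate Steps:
$p{\left(J \right)} = 6 - 4 J$ ($p{\left(J \right)} = 6 - 2 \left(J + J\right) = 6 - 2 \cdot 2 J = 6 - 4 J$)
$N = \frac{1}{314}$ ($N = \frac{1}{6 - -308} = \frac{1}{6 + 308} = \frac{1}{314} \approx 0.0031847$)
$N - \frac{r{\left(-100 \right)}}{-14677} = \frac{1}{314} - \frac{177}{-14677} = \frac{1}{314} - 177 \left(- \frac{1}{14677}\right) = \frac{1}{314} - - \frac{177}{14677} = \frac{1}{314} + \frac{177}{14677} = \frac{70255}{4608578}$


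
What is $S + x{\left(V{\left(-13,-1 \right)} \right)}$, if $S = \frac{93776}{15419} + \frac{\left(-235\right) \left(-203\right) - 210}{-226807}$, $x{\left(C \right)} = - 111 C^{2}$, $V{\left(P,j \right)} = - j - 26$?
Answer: $- \frac{34656193124864}{499591019} \approx -69369.0$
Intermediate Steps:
$V{\left(P,j \right)} = -26 - j$
$S = \frac{2933818261}{499591019}$ ($S = 93776 \cdot \frac{1}{15419} + \left(47705 - 210\right) \left(- \frac{1}{226807}\right) = \frac{93776}{15419} + 47495 \left(- \frac{1}{226807}\right) = \frac{93776}{15419} - \frac{6785}{32401} = \frac{2933818261}{499591019} \approx 5.8724$)
$S + x{\left(V{\left(-13,-1 \right)} \right)} = \frac{2933818261}{499591019} - 111 \left(-26 - -1\right)^{2} = \frac{2933818261}{499591019} - 111 \left(-26 + 1\right)^{2} = \frac{2933818261}{499591019} - 111 \left(-25\right)^{2} = \frac{2933818261}{499591019} - 69375 = - \frac{34656193124864}{499591019}$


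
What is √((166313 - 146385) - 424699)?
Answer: I*√404771 ≈ 636.22*I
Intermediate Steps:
√((166313 - 146385) - 424699) = √(19928 - 424699) = √(-404771) = I*√404771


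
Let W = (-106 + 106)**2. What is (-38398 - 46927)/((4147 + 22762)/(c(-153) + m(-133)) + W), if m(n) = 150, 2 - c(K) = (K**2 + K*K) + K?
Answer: 3968721725/26909 ≈ 1.4749e+5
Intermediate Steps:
c(K) = 2 - K - 2*K**2 (c(K) = 2 - ((K**2 + K*K) + K) = 2 - ((K**2 + K**2) + K) = 2 - (2*K**2 + K) = 2 - (K + 2*K**2) = 2 + (-K - 2*K**2) = 2 - K - 2*K**2)
W = 0 (W = 0**2 = 0)
(-38398 - 46927)/((4147 + 22762)/(c(-153) + m(-133)) + W) = (-38398 - 46927)/((4147 + 22762)/((2 - 1*(-153) - 2*(-153)**2) + 150) + 0) = -85325/(26909/((2 + 153 - 2*23409) + 150) + 0) = -85325/(26909/((2 + 153 - 46818) + 150) + 0) = -85325/(26909/(-46663 + 150) + 0) = -85325/(26909/(-46513) + 0) = -85325/(26909*(-1/46513) + 0) = -85325/(-26909/46513 + 0) = -85325/(-26909/46513) = -85325*(-46513/26909) = 3968721725/26909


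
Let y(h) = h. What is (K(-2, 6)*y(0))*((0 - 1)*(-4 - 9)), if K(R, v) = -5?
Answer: 0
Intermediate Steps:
(K(-2, 6)*y(0))*((0 - 1)*(-4 - 9)) = (-5*0)*((0 - 1)*(-4 - 9)) = 0*(-1*(-13)) = 0*13 = 0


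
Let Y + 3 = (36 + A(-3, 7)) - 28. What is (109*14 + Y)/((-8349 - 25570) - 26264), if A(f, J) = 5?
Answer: -512/20061 ≈ -0.025522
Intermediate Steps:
Y = 10 (Y = -3 + ((36 + 5) - 28) = -3 + (41 - 28) = -3 + 13 = 10)
(109*14 + Y)/((-8349 - 25570) - 26264) = (109*14 + 10)/((-8349 - 25570) - 26264) = (1526 + 10)/(-33919 - 26264) = 1536/(-60183) = 1536*(-1/60183) = -512/20061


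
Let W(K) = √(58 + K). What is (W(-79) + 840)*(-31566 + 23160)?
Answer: -7061040 - 8406*I*√21 ≈ -7.061e+6 - 38521.0*I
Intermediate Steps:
(W(-79) + 840)*(-31566 + 23160) = (√(58 - 79) + 840)*(-31566 + 23160) = (√(-21) + 840)*(-8406) = (I*√21 + 840)*(-8406) = (840 + I*√21)*(-8406) = -7061040 - 8406*I*√21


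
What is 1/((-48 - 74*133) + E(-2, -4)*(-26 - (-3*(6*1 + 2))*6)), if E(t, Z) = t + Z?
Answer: -1/10598 ≈ -9.4357e-5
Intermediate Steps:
E(t, Z) = Z + t
1/((-48 - 74*133) + E(-2, -4)*(-26 - (-3*(6*1 + 2))*6)) = 1/((-48 - 74*133) + (-4 - 2)*(-26 - (-3*(6*1 + 2))*6)) = 1/((-48 - 9842) - 6*(-26 - (-3*(6 + 2))*6)) = 1/(-9890 - 6*(-26 - (-3*8)*6)) = 1/(-9890 - 6*(-26 - (-24)*6)) = 1/(-9890 - 6*(-26 - 1*(-144))) = 1/(-9890 - 6*(-26 + 144)) = 1/(-9890 - 6*118) = 1/(-9890 - 708) = 1/(-10598) = -1/10598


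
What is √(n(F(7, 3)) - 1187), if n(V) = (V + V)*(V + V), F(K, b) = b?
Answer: I*√1151 ≈ 33.926*I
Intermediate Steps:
n(V) = 4*V² (n(V) = (2*V)*(2*V) = 4*V²)
√(n(F(7, 3)) - 1187) = √(4*3² - 1187) = √(4*9 - 1187) = √(36 - 1187) = √(-1151) = I*√1151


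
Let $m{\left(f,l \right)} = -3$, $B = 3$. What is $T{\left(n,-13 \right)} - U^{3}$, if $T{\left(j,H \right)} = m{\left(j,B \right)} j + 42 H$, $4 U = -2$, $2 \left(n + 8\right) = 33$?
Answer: $- \frac{4571}{8} \approx -571.38$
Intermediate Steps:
$n = \frac{17}{2}$ ($n = -8 + \frac{1}{2} \cdot 33 = -8 + \frac{33}{2} = \frac{17}{2} \approx 8.5$)
$U = - \frac{1}{2}$ ($U = \frac{1}{4} \left(-2\right) = - \frac{1}{2} \approx -0.5$)
$T{\left(j,H \right)} = - 3 j + 42 H$
$T{\left(n,-13 \right)} - U^{3} = \left(\left(-3\right) \frac{17}{2} + 42 \left(-13\right)\right) - \left(- \frac{1}{2}\right)^{3} = \left(- \frac{51}{2} - 546\right) - - \frac{1}{8} = - \frac{1143}{2} + \frac{1}{8} = - \frac{4571}{8}$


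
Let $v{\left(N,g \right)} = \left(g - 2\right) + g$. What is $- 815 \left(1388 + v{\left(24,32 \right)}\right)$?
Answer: $-1181750$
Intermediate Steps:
$v{\left(N,g \right)} = -2 + 2 g$ ($v{\left(N,g \right)} = \left(-2 + g\right) + g = -2 + 2 g$)
$- 815 \left(1388 + v{\left(24,32 \right)}\right) = - 815 \left(1388 + \left(-2 + 2 \cdot 32\right)\right) = - 815 \left(1388 + \left(-2 + 64\right)\right) = - 815 \left(1388 + 62\right) = \left(-815\right) 1450 = -1181750$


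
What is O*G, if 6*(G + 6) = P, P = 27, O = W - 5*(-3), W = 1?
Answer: -24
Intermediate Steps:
O = 16 (O = 1 - 5*(-3) = 1 + 15 = 16)
G = -3/2 (G = -6 + (1/6)*27 = -6 + 9/2 = -3/2 ≈ -1.5000)
O*G = 16*(-3/2) = -24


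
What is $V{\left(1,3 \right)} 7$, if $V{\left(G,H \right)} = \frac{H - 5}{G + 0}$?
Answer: $-14$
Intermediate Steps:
$V{\left(G,H \right)} = \frac{-5 + H}{G}$
$V{\left(1,3 \right)} 7 = \frac{-5 + 3}{1} \cdot 7 = 1 \left(-2\right) 7 = \left(-2\right) 7 = -14$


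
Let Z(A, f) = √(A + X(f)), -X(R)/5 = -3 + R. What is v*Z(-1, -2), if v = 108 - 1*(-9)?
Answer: 234*√6 ≈ 573.18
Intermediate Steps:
X(R) = 15 - 5*R (X(R) = -5*(-3 + R) = 15 - 5*R)
Z(A, f) = √(15 + A - 5*f) (Z(A, f) = √(A + (15 - 5*f)) = √(15 + A - 5*f))
v = 117 (v = 108 + 9 = 117)
v*Z(-1, -2) = 117*√(15 - 1 - 5*(-2)) = 117*√(15 - 1 + 10) = 117*√24 = 117*(2*√6) = 234*√6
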